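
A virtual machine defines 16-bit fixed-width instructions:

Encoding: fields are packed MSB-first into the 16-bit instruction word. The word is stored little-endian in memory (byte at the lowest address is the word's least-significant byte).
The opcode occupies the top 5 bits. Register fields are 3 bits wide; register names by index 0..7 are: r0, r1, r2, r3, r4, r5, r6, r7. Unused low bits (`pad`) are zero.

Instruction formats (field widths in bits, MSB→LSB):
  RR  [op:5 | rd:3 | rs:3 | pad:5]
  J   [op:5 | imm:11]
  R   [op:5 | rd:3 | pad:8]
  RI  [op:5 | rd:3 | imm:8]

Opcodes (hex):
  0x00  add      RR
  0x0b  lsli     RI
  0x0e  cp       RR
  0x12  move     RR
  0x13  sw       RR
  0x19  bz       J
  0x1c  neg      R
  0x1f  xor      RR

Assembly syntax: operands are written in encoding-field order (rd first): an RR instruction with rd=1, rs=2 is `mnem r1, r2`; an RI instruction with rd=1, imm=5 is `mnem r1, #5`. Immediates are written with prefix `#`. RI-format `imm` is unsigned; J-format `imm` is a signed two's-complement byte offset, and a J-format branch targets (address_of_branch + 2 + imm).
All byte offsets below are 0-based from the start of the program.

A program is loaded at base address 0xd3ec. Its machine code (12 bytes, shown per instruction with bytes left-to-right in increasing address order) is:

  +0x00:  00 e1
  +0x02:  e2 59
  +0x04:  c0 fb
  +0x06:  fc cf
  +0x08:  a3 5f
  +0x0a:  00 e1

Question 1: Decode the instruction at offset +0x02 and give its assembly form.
+0x02: e2 59 ⇒ word 0x59e2 (little)
  top 5b → 0xb → lsli [RI]
  rd: (w>>8)&0x7=0x1 → r1
  imm: (w>>0)&0xff=0xe2 → #226

lsli r1, #226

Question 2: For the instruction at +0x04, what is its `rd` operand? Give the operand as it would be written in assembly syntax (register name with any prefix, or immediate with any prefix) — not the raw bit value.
[04] c0 fb → 0xfbc0
  op=0xfbc0>>11=0x1f ⇒ xor (RR)
  rd: (w>>8)&0x7=0x3 → r3
  rs: (w>>5)&0x7=0x6 → r6

r3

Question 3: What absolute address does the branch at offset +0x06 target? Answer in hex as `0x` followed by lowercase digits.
+0x06: fc cf ⇒ word 0xcffc (little)
  op=0xcffc>>11=0x19 ⇒ bz (J)
  [10:0] imm=2044 (s11→-4) = #-4
  target = base 0xd3ec + off 0x06 + 2 + imm -4 = 0xd3f0

0xd3f0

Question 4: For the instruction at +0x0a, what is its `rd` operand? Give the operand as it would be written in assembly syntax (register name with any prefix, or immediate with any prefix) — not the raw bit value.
r1

@+0a  little-endian(00 e1) = 0xe100
  top 5b → 0x1c → neg [R]
  [10:8] rd=1 = r1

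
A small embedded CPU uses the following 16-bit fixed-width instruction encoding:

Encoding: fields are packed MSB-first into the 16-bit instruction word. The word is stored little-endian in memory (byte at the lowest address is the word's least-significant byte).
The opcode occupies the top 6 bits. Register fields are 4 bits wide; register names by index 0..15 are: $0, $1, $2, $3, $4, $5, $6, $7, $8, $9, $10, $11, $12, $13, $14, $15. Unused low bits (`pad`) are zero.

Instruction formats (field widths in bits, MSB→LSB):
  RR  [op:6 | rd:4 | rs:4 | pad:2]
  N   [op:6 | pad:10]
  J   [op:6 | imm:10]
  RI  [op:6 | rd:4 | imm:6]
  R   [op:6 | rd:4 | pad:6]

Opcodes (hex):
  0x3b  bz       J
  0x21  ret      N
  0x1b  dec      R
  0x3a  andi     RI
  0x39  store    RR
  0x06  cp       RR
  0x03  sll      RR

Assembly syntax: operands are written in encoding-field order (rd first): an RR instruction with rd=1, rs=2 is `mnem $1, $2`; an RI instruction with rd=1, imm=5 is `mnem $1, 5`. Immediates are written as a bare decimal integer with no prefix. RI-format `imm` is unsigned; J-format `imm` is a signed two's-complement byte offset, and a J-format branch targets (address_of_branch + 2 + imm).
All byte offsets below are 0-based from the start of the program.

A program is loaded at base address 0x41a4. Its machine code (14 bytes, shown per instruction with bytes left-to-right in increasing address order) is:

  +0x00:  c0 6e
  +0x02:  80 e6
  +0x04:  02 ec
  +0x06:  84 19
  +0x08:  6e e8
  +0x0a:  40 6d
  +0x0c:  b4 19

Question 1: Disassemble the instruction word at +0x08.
andi $1, 46

@+08  little-endian(6e e8) = 0xe86e
  opcode bits[15:10]=0x3a: andi/RI
  [9:6] rd=1 = $1
  [5:0] imm=46 = 46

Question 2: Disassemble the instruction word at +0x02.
@+02  little-endian(80 e6) = 0xe680
  opcode bits[15:10]=0x39: store/RR
  rd@[9:6]=0xa ⇒ $10
  rs@[5:2]=0x0 ⇒ $0

store $10, $0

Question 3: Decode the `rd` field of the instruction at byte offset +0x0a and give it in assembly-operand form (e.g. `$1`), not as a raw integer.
+0x0a: 40 6d ⇒ word 0x6d40 (little)
  top 6b → 0x1b → dec [R]
  [9:6] rd=5 = $5

$5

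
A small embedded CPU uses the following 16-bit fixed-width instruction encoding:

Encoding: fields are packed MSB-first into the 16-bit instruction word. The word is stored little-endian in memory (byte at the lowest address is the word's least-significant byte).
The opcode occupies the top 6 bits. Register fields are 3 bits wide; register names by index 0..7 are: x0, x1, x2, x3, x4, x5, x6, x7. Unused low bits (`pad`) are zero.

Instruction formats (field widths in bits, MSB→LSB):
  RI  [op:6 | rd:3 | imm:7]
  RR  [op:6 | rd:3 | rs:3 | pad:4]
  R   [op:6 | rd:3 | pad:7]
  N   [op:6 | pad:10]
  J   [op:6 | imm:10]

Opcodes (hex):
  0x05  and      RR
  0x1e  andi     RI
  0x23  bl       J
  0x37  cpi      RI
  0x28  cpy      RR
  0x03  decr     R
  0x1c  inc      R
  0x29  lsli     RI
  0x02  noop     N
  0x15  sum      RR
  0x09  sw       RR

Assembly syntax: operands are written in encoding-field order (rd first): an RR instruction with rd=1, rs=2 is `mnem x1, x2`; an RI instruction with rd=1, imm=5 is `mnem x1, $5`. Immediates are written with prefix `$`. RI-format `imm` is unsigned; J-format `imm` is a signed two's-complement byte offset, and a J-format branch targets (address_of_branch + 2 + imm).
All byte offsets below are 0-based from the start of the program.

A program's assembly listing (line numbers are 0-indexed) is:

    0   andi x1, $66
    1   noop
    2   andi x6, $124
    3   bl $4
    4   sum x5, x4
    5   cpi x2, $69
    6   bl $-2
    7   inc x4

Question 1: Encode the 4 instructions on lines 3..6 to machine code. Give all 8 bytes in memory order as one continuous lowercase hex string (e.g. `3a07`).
3. bl fields op=0x23:6|imm=4:10 → word 8c04h → 04 8c
4. sum fields op=0x15:6|rd=5:3|rs=4:3|pad=0:4 → word 56c0h → c0 56
5. cpi fields op=0x37:6|rd=2:3|imm=69:7 → word dd45h → 45 dd
6. bl fields op=0x23:6|imm=-2:10 → word 8ffeh → fe 8f

048cc05645ddfe8f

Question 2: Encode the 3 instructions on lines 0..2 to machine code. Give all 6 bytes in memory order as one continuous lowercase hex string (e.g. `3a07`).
line 0 (andi): pack op=0x1e:6|rd=1:3|imm=66:7 = 0x78c2; little→ c2 78
line 1 (noop): pack op=0x2:6|pad=0:10 = 0x0800; little→ 00 08
line 2 (andi): pack op=0x1e:6|rd=6:3|imm=124:7 = 0x7b7c; little→ 7c 7b

c27800087c7b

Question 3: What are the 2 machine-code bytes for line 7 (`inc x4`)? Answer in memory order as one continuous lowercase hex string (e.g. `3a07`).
line 7 (inc): pack op=0x1c:6|rd=4:3|pad=0:7 = 0x7200; little→ 00 72

0072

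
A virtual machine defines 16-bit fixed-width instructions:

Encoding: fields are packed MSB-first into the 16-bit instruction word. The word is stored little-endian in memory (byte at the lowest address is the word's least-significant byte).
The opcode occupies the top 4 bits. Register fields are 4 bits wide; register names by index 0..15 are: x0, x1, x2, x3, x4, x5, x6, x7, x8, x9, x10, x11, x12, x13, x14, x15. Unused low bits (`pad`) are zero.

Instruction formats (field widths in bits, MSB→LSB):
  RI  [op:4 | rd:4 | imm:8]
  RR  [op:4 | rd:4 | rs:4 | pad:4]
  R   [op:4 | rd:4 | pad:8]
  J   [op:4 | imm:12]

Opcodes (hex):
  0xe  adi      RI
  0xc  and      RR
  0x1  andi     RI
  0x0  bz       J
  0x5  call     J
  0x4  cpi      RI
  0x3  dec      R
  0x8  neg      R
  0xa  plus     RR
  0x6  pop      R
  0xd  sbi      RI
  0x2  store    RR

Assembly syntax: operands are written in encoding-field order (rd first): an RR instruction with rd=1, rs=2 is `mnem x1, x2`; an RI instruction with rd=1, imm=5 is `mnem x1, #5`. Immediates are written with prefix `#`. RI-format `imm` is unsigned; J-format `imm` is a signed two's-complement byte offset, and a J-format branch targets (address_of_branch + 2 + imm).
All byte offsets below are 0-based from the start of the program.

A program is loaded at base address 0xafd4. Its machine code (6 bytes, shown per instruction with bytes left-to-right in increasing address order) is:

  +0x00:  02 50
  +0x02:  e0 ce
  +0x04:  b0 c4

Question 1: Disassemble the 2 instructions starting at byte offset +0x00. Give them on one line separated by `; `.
+0x00: 02 50 ⇒ word 0x5002 (little)
  top 4b → 0x5 → call [J]
  imm@[11:0]=0x2 ⇒ #2
+0x02: e0 ce ⇒ word 0xcee0 (little)
  top 4b → 0xc → and [RR]
  rd@[11:8]=0xe ⇒ x14
  rs@[7:4]=0xe ⇒ x14

call #2; and x14, x14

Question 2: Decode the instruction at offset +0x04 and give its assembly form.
@+04  little-endian(b0 c4) = 0xc4b0
  opcode bits[15:12]=0xc: and/RR
  rd@[11:8]=0x4 ⇒ x4
  rs@[7:4]=0xb ⇒ x11

and x4, x11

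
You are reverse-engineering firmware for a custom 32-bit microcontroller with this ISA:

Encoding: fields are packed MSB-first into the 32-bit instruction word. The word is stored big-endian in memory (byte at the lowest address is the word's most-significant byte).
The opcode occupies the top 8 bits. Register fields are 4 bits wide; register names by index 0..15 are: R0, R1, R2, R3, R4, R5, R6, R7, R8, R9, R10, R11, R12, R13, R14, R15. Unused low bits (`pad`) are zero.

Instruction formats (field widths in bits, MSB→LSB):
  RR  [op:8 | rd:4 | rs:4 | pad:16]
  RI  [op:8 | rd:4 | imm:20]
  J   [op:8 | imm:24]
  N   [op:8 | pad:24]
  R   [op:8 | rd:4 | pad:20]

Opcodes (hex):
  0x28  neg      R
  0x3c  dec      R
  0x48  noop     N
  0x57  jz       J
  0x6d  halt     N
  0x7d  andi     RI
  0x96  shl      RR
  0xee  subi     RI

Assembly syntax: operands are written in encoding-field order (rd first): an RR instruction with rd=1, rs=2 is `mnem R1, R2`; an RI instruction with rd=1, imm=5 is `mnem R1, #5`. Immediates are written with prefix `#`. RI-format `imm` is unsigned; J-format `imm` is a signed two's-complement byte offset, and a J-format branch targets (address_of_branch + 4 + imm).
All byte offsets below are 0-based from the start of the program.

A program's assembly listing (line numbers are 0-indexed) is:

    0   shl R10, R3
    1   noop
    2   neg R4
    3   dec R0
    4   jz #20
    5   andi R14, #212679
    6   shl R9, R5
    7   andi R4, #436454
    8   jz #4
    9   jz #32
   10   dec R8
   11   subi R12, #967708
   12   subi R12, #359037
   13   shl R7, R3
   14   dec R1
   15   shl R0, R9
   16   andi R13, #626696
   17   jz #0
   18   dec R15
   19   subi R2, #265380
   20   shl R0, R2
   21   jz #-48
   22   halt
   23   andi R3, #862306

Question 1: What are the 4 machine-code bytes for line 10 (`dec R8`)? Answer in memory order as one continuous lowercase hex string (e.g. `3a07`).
3c800000

L10: dec op=0x3c:8|rd=8:4|pad=0:20 ⇒ 0x3c800000 ⇒ big 3c 80 00 00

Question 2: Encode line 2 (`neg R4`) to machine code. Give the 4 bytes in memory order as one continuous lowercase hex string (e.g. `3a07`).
28400000

L2: neg op=0x28:8|rd=4:4|pad=0:20 ⇒ 0x28400000 ⇒ big 28 40 00 00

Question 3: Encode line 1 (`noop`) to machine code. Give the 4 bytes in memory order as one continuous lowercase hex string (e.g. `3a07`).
1. noop fields op=0x48:8|pad=0:24 → word 48000000h → 48 00 00 00

48000000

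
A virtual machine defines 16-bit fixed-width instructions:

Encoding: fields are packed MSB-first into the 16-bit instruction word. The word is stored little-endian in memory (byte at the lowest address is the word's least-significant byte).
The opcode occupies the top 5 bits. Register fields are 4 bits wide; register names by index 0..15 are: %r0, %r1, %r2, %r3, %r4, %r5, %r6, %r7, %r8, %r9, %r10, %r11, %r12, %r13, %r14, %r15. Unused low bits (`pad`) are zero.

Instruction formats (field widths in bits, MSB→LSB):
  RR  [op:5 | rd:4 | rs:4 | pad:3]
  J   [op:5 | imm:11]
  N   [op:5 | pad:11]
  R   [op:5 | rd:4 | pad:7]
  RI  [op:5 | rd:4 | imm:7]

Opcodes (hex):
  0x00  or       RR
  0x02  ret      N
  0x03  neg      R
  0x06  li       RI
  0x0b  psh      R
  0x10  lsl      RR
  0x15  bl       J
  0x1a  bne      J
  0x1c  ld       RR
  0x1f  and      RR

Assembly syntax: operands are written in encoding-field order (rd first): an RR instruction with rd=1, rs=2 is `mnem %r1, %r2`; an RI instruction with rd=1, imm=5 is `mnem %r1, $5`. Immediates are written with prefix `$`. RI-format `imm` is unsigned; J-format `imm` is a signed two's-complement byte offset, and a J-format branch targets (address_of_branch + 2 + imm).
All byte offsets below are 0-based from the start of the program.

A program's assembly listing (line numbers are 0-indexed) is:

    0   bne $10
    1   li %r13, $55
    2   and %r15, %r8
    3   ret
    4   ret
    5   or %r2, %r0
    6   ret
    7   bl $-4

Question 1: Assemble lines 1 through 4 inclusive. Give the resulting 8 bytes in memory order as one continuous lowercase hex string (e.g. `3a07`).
b736c0ff00100010

1. li fields op=0x6:5|rd=13:4|imm=55:7 → word 36b7h → b7 36
2. and fields op=0x1f:5|rd=15:4|rs=8:4|pad=0:3 → word ffc0h → c0 ff
3. ret fields op=0x2:5|pad=0:11 → word 1000h → 00 10
4. ret fields op=0x2:5|pad=0:11 → word 1000h → 00 10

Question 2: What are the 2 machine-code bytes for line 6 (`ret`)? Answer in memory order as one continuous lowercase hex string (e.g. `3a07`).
0010

L6: ret op=0x2:5|pad=0:11 ⇒ 0x1000 ⇒ little 00 10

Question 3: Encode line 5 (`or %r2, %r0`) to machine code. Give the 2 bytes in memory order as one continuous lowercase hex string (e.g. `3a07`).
line 5 (or): pack op=0x0:5|rd=2:4|rs=0:4|pad=0:3 = 0x0100; little→ 00 01

0001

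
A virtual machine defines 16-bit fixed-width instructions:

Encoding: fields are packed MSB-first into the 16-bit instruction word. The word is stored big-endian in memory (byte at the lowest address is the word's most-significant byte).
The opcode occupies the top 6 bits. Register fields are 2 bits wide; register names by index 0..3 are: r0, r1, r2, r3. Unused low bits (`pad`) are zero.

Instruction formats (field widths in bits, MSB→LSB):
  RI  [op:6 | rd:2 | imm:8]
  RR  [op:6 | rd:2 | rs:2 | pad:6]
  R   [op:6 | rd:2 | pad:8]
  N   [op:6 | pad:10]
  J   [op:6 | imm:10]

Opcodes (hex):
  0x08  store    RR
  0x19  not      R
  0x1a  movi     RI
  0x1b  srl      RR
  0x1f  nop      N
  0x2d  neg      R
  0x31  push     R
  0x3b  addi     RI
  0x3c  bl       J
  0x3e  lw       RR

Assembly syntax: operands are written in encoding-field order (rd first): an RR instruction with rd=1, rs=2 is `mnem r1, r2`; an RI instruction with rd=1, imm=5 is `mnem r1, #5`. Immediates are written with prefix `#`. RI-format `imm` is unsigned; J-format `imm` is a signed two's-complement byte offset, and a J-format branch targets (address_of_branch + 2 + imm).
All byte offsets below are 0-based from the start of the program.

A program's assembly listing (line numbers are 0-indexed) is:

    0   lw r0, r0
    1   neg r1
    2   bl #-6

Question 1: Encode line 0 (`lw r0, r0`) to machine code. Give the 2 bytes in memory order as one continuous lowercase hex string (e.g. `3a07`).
L0: lw op=0x3e:6|rd=0:2|rs=0:2|pad=0:6 ⇒ 0xf800 ⇒ big f8 00

f800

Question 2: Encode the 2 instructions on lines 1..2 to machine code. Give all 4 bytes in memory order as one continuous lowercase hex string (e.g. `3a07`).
b500f3fa

line 1 (neg): pack op=0x2d:6|rd=1:2|pad=0:8 = 0xb500; big→ b5 00
line 2 (bl): pack op=0x3c:6|imm=-6:10 = 0xf3fa; big→ f3 fa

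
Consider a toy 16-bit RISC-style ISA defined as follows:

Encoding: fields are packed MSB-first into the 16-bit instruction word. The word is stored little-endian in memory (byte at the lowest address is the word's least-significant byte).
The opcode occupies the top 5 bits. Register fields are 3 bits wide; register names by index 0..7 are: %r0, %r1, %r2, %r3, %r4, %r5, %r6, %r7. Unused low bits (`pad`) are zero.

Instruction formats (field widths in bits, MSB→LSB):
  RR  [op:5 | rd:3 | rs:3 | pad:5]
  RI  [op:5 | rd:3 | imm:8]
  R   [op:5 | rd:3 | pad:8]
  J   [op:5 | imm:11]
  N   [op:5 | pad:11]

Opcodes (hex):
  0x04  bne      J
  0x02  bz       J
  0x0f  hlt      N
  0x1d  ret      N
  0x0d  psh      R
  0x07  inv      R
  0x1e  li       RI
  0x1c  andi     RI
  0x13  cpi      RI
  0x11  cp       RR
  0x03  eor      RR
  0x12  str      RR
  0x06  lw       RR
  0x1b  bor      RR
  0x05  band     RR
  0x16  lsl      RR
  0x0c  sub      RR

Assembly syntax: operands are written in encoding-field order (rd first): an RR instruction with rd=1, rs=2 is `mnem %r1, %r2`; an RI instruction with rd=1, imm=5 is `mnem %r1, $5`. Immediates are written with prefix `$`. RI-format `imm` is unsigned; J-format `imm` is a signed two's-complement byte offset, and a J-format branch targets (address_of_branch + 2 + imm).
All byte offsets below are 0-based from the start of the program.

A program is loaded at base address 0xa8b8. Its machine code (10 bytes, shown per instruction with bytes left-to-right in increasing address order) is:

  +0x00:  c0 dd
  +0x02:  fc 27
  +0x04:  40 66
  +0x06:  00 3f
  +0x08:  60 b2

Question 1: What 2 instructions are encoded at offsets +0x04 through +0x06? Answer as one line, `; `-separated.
sub %r6, %r2; inv %r7

off 0x04: read 40 66 as little → 0x6640
  opcode bits[15:11]=0xc: sub/RR
  [10:8] rd=6 = %r6
  [7:5] rs=2 = %r2
off 0x06: read 00 3f as little → 0x3f00
  opcode bits[15:11]=0x7: inv/R
  [10:8] rd=7 = %r7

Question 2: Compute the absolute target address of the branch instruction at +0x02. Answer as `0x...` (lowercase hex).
0xa8b8

@+02  little-endian(fc 27) = 0x27fc
  opcode bits[15:11]=0x4: bne/J
  imm@[10:0]=0x7fc (s11→-4) ⇒ $-4
  target = base 0xa8b8 + off 0x02 + 2 + imm -4 = 0xa8b8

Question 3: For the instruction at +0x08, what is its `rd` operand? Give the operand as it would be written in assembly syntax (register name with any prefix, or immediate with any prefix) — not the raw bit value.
%r2

@+08  little-endian(60 b2) = 0xb260
  opcode bits[15:11]=0x16: lsl/RR
  rd: (w>>8)&0x7=0x2 → %r2
  rs: (w>>5)&0x7=0x3 → %r3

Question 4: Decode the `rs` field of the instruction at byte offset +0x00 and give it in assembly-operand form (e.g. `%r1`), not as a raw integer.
+0x00: c0 dd ⇒ word 0xddc0 (little)
  top 5b → 0x1b → bor [RR]
  rd@[10:8]=0x5 ⇒ %r5
  rs@[7:5]=0x6 ⇒ %r6

%r6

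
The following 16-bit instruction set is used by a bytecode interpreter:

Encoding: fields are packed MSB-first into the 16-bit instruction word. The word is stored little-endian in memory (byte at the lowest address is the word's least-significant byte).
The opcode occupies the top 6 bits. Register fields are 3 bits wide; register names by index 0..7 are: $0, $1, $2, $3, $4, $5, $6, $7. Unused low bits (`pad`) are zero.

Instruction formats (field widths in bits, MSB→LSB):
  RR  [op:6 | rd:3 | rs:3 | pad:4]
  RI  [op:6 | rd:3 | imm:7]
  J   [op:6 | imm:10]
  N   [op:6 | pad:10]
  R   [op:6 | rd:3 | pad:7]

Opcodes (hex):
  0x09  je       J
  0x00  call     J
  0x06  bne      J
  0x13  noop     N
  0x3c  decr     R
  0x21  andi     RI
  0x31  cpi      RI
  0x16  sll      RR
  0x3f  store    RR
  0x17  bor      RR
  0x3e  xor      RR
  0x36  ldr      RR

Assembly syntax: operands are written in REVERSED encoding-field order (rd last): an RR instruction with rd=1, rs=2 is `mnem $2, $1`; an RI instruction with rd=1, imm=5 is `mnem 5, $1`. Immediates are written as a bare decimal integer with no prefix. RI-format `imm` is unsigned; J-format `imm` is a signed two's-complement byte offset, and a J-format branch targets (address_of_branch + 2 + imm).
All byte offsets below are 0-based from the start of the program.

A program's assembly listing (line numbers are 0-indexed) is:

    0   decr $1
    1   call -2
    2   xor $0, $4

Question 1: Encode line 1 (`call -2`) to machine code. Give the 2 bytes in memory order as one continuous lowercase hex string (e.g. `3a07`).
fe03

1. call fields op=0x0:6|imm=-2:10 → word 03feh → fe 03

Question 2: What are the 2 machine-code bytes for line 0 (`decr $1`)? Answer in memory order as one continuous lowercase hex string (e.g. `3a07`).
0. decr fields op=0x3c:6|rd=1:3|pad=0:7 → word f080h → 80 f0

80f0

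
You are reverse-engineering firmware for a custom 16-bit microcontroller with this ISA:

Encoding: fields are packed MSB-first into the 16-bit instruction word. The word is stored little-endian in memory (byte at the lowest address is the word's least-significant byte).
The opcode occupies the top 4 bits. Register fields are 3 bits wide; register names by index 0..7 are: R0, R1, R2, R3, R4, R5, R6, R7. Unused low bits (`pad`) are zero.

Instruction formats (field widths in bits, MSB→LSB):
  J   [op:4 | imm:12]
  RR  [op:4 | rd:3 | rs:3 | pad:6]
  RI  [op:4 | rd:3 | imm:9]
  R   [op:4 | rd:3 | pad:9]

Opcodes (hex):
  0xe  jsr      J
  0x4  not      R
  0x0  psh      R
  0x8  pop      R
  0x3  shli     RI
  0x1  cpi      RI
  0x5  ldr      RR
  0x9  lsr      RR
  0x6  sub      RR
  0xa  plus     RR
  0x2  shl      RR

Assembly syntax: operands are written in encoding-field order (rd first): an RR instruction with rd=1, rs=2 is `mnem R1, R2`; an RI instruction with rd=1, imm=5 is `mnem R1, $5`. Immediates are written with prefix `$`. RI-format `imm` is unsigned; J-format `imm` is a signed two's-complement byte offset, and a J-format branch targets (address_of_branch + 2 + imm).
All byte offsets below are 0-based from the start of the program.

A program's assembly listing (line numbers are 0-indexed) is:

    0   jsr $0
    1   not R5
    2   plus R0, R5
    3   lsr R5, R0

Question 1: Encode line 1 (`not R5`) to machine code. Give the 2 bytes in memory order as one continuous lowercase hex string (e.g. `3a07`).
1. not fields op=0x4:4|rd=5:3|pad=0:9 → word 4a00h → 00 4a

004a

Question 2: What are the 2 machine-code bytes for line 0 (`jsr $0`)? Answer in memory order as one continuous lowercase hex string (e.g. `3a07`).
00e0

0. jsr fields op=0xe:4|imm=0:12 → word e000h → 00 e0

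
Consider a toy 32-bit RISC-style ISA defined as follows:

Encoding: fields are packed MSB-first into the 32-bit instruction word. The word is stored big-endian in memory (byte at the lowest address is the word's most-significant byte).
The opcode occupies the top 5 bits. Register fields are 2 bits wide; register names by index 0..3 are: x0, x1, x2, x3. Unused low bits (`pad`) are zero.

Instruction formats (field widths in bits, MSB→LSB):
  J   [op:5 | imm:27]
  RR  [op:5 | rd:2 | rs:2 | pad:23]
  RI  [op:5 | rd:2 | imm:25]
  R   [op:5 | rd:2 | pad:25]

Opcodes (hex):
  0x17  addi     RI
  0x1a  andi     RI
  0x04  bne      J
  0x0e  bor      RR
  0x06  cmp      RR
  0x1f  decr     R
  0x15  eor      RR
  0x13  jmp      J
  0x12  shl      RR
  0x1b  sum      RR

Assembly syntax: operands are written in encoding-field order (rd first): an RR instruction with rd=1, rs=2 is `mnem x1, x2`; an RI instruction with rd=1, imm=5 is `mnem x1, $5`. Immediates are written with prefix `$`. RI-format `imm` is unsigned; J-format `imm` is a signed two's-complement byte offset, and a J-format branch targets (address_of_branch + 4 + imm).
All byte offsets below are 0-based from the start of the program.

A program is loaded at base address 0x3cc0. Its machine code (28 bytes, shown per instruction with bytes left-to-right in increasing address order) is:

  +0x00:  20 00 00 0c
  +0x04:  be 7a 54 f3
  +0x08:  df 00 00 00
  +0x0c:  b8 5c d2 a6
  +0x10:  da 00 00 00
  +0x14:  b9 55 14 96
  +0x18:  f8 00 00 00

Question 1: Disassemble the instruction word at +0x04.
+0x04: be 7a 54 f3 ⇒ word 0xbe7a54f3 (big)
  top 5b → 0x17 → addi [RI]
  [26:25] rd=3 = x3
  [24:0] imm=8017139 = $8017139

addi x3, $8017139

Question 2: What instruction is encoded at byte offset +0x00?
bne $12

@+00  big-endian(20 00 00 0c) = 0x2000000c
  top 5b → 0x4 → bne [J]
  imm@[26:0]=0xc ⇒ $12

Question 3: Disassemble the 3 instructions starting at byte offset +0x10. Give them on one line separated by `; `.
@+10  big-endian(da 00 00 00) = 0xda000000
  top 5b → 0x1b → sum [RR]
  rd: (w>>25)&0x3=0x1 → x1
  rs: (w>>23)&0x3=0x0 → x0
@+14  big-endian(b9 55 14 96) = 0xb9551496
  top 5b → 0x17 → addi [RI]
  rd: (w>>25)&0x3=0x0 → x0
  imm: (w>>0)&0x1ffffff=0x1551496 → $22353046
@+18  big-endian(f8 00 00 00) = 0xf8000000
  top 5b → 0x1f → decr [R]
  rd: (w>>25)&0x3=0x0 → x0

sum x1, x0; addi x0, $22353046; decr x0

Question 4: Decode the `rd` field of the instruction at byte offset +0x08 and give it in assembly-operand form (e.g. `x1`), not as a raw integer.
x3

+0x08: df 00 00 00 ⇒ word 0xdf000000 (big)
  op=0xdf000000>>27=0x1b ⇒ sum (RR)
  rd@[26:25]=0x3 ⇒ x3
  rs@[24:23]=0x2 ⇒ x2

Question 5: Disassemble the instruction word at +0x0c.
[0c] b8 5c d2 a6 → 0xb85cd2a6
  op=0xb85cd2a6>>27=0x17 ⇒ addi (RI)
  rd@[26:25]=0x0 ⇒ x0
  imm@[24:0]=0x5cd2a6 ⇒ $6083238

addi x0, $6083238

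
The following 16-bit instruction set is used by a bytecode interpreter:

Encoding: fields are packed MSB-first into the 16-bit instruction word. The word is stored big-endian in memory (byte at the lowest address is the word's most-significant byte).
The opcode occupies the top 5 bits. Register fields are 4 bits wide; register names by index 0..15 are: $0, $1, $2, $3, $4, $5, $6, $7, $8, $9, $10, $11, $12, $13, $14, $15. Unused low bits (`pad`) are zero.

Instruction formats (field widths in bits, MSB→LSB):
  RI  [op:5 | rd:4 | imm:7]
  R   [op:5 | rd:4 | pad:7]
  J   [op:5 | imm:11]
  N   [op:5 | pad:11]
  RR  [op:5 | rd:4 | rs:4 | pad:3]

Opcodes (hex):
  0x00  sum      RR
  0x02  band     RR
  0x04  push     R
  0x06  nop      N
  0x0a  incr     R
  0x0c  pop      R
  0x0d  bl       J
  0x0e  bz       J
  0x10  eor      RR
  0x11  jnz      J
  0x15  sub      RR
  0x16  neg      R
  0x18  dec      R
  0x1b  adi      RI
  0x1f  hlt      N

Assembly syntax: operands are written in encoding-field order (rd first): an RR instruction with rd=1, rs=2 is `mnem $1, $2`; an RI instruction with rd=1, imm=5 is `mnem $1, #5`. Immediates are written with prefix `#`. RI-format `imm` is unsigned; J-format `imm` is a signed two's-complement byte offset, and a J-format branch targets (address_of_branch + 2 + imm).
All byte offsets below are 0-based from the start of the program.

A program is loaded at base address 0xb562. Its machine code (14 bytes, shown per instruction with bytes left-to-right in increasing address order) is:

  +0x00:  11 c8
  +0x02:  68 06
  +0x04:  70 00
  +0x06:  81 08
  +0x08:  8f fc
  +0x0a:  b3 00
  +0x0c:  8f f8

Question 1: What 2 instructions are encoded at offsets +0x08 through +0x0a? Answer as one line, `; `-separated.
jnz #-4; neg $6

+0x08: 8f fc ⇒ word 0x8ffc (big)
  op=0x8ffc>>11=0x11 ⇒ jnz (J)
  imm@[10:0]=0x7fc (s11→-4) ⇒ #-4
+0x0a: b3 00 ⇒ word 0xb300 (big)
  op=0xb300>>11=0x16 ⇒ neg (R)
  rd@[10:7]=0x6 ⇒ $6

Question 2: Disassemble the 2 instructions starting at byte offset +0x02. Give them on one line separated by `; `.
+0x02: 68 06 ⇒ word 0x6806 (big)
  opcode bits[15:11]=0xd: bl/J
  imm@[10:0]=0x6 ⇒ #6
+0x04: 70 00 ⇒ word 0x7000 (big)
  opcode bits[15:11]=0xe: bz/J
  imm@[10:0]=0x0 ⇒ #0

bl #6; bz #0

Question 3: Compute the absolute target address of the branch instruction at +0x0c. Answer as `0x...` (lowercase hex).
@+0c  big-endian(8f f8) = 0x8ff8
  op=0x8ff8>>11=0x11 ⇒ jnz (J)
  imm@[10:0]=0x7f8 (s11→-8) ⇒ #-8
  target = base 0xb562 + off 0x0c + 2 + imm -8 = 0xb568

0xb568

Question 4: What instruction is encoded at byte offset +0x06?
eor $2, $1

[06] 81 08 → 0x8108
  top 5b → 0x10 → eor [RR]
  rd@[10:7]=0x2 ⇒ $2
  rs@[6:3]=0x1 ⇒ $1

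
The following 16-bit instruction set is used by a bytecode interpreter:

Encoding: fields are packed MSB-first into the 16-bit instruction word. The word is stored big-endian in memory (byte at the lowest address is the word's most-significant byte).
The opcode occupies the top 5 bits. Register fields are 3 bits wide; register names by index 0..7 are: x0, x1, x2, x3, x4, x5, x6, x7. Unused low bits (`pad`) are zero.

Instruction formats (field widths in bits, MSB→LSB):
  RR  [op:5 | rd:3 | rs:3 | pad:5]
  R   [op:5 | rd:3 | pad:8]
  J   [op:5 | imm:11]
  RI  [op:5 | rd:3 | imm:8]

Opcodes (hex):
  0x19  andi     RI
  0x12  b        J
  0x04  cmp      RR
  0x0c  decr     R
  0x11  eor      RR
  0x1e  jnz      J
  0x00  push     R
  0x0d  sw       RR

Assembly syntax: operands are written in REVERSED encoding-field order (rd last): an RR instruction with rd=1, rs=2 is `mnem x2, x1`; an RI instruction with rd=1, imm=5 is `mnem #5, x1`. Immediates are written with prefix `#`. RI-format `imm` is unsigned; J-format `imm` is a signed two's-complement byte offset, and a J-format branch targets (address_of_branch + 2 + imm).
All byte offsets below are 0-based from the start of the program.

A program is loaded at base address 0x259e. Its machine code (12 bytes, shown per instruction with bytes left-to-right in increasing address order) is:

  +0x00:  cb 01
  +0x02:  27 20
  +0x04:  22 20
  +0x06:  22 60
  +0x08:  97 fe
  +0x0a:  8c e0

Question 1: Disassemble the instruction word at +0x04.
@+04  big-endian(22 20) = 0x2220
  op=0x2220>>11=0x4 ⇒ cmp (RR)
  rd@[10:8]=0x2 ⇒ x2
  rs@[7:5]=0x1 ⇒ x1

cmp x1, x2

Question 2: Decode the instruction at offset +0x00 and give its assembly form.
andi #1, x3

@+00  big-endian(cb 01) = 0xcb01
  top 5b → 0x19 → andi [RI]
  [10:8] rd=3 = x3
  [7:0] imm=1 = #1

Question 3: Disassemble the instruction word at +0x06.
+0x06: 22 60 ⇒ word 0x2260 (big)
  opcode bits[15:11]=0x4: cmp/RR
  [10:8] rd=2 = x2
  [7:5] rs=3 = x3

cmp x3, x2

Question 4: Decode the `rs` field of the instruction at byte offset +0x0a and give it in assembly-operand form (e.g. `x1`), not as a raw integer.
x7

@+0a  big-endian(8c e0) = 0x8ce0
  opcode bits[15:11]=0x11: eor/RR
  rd: (w>>8)&0x7=0x4 → x4
  rs: (w>>5)&0x7=0x7 → x7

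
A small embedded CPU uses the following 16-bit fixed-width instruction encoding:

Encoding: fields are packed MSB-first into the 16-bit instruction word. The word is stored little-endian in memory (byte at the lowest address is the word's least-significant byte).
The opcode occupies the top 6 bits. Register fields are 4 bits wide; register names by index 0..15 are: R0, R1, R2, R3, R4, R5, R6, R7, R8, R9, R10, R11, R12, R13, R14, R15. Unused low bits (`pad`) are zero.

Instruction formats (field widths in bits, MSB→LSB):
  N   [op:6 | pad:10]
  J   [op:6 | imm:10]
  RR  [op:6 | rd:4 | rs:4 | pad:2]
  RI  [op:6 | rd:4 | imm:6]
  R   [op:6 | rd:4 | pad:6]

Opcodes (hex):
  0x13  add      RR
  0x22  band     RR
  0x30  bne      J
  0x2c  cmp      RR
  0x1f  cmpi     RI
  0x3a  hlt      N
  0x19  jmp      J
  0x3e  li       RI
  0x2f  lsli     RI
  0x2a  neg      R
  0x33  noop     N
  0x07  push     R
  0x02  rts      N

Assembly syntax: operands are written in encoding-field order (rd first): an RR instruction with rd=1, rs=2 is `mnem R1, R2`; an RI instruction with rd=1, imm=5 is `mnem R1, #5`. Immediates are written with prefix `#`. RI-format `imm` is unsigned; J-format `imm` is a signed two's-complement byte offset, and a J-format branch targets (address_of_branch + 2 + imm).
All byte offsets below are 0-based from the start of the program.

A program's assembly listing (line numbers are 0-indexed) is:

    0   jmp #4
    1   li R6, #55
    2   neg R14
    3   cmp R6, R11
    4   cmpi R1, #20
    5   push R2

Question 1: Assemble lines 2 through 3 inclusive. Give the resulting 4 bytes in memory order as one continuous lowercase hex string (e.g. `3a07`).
80abacb1

2. neg fields op=0x2a:6|rd=14:4|pad=0:6 → word ab80h → 80 ab
3. cmp fields op=0x2c:6|rd=6:4|rs=11:4|pad=0:2 → word b1ach → ac b1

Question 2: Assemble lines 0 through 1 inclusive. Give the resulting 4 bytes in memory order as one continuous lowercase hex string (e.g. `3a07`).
0. jmp fields op=0x19:6|imm=4:10 → word 6404h → 04 64
1. li fields op=0x3e:6|rd=6:4|imm=55:6 → word f9b7h → b7 f9

0464b7f9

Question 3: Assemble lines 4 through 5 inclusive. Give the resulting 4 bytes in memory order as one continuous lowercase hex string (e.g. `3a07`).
547c801c

L4: cmpi op=0x1f:6|rd=1:4|imm=20:6 ⇒ 0x7c54 ⇒ little 54 7c
L5: push op=0x7:6|rd=2:4|pad=0:6 ⇒ 0x1c80 ⇒ little 80 1c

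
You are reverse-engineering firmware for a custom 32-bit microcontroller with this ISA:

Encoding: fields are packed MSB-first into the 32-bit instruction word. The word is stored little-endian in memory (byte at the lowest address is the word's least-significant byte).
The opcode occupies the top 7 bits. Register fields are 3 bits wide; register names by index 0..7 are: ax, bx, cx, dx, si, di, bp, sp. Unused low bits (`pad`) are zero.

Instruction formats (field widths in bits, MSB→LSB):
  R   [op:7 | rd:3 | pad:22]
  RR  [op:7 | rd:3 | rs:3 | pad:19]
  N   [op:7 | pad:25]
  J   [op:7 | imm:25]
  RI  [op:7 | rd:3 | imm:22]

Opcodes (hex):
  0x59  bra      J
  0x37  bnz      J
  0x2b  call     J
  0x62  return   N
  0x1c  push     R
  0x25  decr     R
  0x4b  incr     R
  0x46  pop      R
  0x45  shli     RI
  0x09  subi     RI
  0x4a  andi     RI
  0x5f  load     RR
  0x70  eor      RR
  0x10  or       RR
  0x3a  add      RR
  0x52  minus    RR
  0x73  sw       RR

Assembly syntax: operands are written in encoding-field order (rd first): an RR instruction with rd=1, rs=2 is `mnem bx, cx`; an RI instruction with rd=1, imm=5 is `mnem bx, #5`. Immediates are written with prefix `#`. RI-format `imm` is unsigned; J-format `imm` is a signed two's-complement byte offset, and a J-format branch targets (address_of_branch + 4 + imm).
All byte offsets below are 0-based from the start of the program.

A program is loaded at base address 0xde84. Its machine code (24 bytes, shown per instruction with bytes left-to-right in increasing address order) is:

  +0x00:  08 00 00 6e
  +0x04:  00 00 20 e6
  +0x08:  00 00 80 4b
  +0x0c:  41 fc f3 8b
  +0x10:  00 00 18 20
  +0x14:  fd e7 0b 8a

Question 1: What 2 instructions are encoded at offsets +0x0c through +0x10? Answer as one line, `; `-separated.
shli sp, #3406913; or ax, dx

[0c] 41 fc f3 8b → 0x8bf3fc41
  op=0x8bf3fc41>>25=0x45 ⇒ shli (RI)
  rd: (w>>22)&0x7=0x7 → sp
  imm: (w>>0)&0x3fffff=0x33fc41 → #3406913
[10] 00 00 18 20 → 0x20180000
  op=0x20180000>>25=0x10 ⇒ or (RR)
  rd: (w>>22)&0x7=0x0 → ax
  rs: (w>>19)&0x7=0x3 → dx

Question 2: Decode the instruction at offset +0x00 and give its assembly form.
off 0x00: read 08 00 00 6e as little → 0x6e000008
  top 7b → 0x37 → bnz [J]
  [24:0] imm=8 = #8

bnz #8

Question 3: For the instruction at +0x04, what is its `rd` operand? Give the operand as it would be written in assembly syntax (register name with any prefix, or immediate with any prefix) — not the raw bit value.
@+04  little-endian(00 00 20 e6) = 0xe6200000
  opcode bits[31:25]=0x73: sw/RR
  rd@[24:22]=0x0 ⇒ ax
  rs@[21:19]=0x4 ⇒ si

ax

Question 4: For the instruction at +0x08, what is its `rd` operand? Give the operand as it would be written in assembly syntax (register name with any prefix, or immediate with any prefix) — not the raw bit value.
@+08  little-endian(00 00 80 4b) = 0x4b800000
  top 7b → 0x25 → decr [R]
  rd: (w>>22)&0x7=0x6 → bp

bp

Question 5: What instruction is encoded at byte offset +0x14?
off 0x14: read fd e7 0b 8a as little → 0x8a0be7fd
  op=0x8a0be7fd>>25=0x45 ⇒ shli (RI)
  rd: (w>>22)&0x7=0x0 → ax
  imm: (w>>0)&0x3fffff=0xbe7fd → #780285

shli ax, #780285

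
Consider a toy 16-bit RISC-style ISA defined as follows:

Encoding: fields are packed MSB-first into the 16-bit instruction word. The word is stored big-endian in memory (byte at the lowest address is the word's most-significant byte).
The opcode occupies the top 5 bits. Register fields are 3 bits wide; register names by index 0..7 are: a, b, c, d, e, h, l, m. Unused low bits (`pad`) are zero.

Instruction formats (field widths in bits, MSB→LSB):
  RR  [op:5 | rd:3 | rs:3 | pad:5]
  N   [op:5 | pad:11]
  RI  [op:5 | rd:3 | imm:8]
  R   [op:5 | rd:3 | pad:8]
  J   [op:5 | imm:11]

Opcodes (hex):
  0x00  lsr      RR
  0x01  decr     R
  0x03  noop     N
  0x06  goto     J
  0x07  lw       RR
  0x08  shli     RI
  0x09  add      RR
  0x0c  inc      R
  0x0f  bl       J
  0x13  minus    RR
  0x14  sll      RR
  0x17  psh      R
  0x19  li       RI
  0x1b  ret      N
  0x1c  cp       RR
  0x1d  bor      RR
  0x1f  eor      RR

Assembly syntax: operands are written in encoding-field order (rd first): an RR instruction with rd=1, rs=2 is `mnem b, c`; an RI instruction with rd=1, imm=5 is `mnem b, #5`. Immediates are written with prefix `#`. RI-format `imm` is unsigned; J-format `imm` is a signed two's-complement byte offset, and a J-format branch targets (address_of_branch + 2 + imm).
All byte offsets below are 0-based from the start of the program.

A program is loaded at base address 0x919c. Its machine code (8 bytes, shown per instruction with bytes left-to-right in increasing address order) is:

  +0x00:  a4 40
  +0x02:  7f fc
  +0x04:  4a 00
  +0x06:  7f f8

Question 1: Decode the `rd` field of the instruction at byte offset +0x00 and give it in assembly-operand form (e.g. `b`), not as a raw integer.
[00] a4 40 → 0xa440
  op=0xa440>>11=0x14 ⇒ sll (RR)
  rd@[10:8]=0x4 ⇒ e
  rs@[7:5]=0x2 ⇒ c

e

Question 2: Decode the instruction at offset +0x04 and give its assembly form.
+0x04: 4a 00 ⇒ word 0x4a00 (big)
  top 5b → 0x9 → add [RR]
  rd: (w>>8)&0x7=0x2 → c
  rs: (w>>5)&0x7=0x0 → a

add c, a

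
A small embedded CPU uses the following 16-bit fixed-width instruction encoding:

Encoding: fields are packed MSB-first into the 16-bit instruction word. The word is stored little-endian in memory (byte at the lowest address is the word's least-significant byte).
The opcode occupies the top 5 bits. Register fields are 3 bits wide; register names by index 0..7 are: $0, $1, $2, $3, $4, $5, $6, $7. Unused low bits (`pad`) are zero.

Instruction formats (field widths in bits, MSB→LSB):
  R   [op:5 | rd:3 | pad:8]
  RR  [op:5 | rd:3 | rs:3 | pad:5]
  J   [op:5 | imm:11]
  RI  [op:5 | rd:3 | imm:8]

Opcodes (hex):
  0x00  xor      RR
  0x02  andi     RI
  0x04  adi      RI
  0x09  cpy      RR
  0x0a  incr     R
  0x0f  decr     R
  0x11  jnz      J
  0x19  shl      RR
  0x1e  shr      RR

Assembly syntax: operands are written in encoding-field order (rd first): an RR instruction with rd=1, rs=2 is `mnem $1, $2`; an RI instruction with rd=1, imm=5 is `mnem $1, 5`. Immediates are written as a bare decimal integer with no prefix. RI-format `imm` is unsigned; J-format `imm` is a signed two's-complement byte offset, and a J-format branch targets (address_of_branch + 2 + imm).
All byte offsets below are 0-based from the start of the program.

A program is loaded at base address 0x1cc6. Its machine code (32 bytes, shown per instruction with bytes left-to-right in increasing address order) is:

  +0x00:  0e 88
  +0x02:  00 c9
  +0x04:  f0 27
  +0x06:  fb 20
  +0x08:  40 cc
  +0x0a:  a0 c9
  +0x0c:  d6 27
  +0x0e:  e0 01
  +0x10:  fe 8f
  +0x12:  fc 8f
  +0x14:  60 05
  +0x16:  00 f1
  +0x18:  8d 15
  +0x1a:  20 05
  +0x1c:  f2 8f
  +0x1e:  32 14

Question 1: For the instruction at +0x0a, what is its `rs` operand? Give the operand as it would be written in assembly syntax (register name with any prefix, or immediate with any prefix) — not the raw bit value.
off 0x0a: read a0 c9 as little → 0xc9a0
  opcode bits[15:11]=0x19: shl/RR
  [10:8] rd=1 = $1
  [7:5] rs=5 = $5

$5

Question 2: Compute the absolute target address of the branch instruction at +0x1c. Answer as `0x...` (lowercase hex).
0x1cd6

+0x1c: f2 8f ⇒ word 0x8ff2 (little)
  op=0x8ff2>>11=0x11 ⇒ jnz (J)
  imm@[10:0]=0x7f2 (s11→-14) ⇒ -14
  target = base 0x1cc6 + off 0x1c + 2 + imm -14 = 0x1cd6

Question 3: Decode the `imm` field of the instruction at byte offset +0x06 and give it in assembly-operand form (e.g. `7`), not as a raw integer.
[06] fb 20 → 0x20fb
  top 5b → 0x4 → adi [RI]
  rd: (w>>8)&0x7=0x0 → $0
  imm: (w>>0)&0xff=0xfb → 251

251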